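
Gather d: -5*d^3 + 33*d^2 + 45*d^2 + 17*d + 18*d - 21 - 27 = -5*d^3 + 78*d^2 + 35*d - 48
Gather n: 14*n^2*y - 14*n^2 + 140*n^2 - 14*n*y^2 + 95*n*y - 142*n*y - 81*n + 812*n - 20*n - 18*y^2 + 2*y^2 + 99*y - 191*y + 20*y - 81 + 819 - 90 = n^2*(14*y + 126) + n*(-14*y^2 - 47*y + 711) - 16*y^2 - 72*y + 648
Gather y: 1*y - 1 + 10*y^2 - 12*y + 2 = 10*y^2 - 11*y + 1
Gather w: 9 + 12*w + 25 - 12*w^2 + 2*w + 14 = -12*w^2 + 14*w + 48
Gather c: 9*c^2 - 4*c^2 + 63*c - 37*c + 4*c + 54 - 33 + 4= 5*c^2 + 30*c + 25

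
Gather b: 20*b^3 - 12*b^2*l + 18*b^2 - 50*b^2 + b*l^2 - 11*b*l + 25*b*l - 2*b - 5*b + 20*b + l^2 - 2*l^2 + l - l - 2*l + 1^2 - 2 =20*b^3 + b^2*(-12*l - 32) + b*(l^2 + 14*l + 13) - l^2 - 2*l - 1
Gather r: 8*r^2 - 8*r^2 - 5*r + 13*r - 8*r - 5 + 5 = 0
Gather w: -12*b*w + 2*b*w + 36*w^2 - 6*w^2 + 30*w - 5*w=30*w^2 + w*(25 - 10*b)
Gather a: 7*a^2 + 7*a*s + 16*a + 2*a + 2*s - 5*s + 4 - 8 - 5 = 7*a^2 + a*(7*s + 18) - 3*s - 9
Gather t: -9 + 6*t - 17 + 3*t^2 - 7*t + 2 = 3*t^2 - t - 24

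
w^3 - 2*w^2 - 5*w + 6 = (w - 3)*(w - 1)*(w + 2)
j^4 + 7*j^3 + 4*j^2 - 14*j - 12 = (j + 1)*(j + 6)*(j - sqrt(2))*(j + sqrt(2))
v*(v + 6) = v^2 + 6*v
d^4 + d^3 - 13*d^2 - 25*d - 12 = (d - 4)*(d + 1)^2*(d + 3)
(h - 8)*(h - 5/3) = h^2 - 29*h/3 + 40/3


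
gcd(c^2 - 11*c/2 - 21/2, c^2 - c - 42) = c - 7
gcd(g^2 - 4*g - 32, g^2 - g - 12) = 1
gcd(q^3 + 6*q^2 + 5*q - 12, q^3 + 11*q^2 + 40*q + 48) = q^2 + 7*q + 12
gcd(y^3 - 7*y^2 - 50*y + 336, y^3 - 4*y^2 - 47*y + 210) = y^2 + y - 42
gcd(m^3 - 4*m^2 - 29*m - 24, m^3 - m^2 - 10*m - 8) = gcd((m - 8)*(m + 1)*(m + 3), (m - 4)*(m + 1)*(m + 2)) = m + 1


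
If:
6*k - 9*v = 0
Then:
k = 3*v/2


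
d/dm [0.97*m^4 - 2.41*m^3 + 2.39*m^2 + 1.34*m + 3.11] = 3.88*m^3 - 7.23*m^2 + 4.78*m + 1.34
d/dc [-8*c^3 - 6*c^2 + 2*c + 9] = -24*c^2 - 12*c + 2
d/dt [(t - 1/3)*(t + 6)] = 2*t + 17/3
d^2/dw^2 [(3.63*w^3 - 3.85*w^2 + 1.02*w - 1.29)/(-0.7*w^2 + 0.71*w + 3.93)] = (1.77635683940025e-15*w^5 - 20.804726*w^3 + 6.56796600000005*w^2 - 357.072822*w + 133.0161)/(0.343*w^6 - 1.0437*w^5 - 4.71849*w^4 + 11.361349*w^3 + 26.490951*w^2 - 32.897637*w - 60.698457)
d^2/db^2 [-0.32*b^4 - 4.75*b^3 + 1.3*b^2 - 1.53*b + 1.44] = -3.84*b^2 - 28.5*b + 2.6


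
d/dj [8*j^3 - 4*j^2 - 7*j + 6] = 24*j^2 - 8*j - 7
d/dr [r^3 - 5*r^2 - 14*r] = 3*r^2 - 10*r - 14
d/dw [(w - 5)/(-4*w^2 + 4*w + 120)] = (-w^2 + w + (w - 5)*(2*w - 1) + 30)/(4*(-w^2 + w + 30)^2)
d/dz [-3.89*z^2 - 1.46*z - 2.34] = -7.78*z - 1.46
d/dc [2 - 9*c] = -9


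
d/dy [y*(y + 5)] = 2*y + 5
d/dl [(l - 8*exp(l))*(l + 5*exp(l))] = -3*l*exp(l) + 2*l - 80*exp(2*l) - 3*exp(l)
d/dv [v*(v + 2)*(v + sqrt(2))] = v*(v + 2) + v*(v + sqrt(2)) + (v + 2)*(v + sqrt(2))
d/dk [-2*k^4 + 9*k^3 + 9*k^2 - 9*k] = -8*k^3 + 27*k^2 + 18*k - 9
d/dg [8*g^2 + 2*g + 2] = 16*g + 2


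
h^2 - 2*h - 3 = (h - 3)*(h + 1)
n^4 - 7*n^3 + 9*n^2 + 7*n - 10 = (n - 5)*(n - 2)*(n - 1)*(n + 1)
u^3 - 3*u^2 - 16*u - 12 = (u - 6)*(u + 1)*(u + 2)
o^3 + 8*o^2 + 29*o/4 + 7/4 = (o + 1/2)^2*(o + 7)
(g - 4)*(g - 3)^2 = g^3 - 10*g^2 + 33*g - 36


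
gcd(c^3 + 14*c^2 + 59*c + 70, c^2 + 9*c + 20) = c + 5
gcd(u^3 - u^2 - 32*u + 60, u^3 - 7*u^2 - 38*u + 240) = u^2 + u - 30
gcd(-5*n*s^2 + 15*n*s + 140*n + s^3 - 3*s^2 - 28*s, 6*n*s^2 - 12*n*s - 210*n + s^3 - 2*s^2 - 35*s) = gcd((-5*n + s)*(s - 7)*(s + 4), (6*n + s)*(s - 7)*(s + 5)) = s - 7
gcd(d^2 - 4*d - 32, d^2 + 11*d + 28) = d + 4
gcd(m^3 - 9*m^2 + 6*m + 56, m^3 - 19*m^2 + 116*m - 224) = m^2 - 11*m + 28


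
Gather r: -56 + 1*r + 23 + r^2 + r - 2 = r^2 + 2*r - 35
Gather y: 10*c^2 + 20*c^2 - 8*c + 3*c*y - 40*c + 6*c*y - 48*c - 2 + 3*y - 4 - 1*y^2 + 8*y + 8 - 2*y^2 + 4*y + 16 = 30*c^2 - 96*c - 3*y^2 + y*(9*c + 15) + 18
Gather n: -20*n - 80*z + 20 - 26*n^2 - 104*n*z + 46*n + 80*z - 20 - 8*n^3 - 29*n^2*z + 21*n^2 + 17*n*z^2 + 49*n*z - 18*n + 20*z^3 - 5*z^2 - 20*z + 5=-8*n^3 + n^2*(-29*z - 5) + n*(17*z^2 - 55*z + 8) + 20*z^3 - 5*z^2 - 20*z + 5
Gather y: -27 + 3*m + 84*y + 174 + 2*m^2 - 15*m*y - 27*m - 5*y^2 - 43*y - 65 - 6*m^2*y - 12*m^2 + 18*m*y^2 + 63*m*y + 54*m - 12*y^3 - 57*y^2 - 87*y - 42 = -10*m^2 + 30*m - 12*y^3 + y^2*(18*m - 62) + y*(-6*m^2 + 48*m - 46) + 40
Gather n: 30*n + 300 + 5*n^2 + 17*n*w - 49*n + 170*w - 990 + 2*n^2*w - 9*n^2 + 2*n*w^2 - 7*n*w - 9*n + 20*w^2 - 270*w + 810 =n^2*(2*w - 4) + n*(2*w^2 + 10*w - 28) + 20*w^2 - 100*w + 120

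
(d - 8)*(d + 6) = d^2 - 2*d - 48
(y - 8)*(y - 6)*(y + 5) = y^3 - 9*y^2 - 22*y + 240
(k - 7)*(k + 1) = k^2 - 6*k - 7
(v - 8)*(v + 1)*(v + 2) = v^3 - 5*v^2 - 22*v - 16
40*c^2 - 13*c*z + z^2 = (-8*c + z)*(-5*c + z)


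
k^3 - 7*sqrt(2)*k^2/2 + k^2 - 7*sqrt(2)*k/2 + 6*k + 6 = (k + 1)*(k - 2*sqrt(2))*(k - 3*sqrt(2)/2)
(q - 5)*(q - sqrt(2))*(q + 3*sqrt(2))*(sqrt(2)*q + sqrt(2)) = sqrt(2)*q^4 - 4*sqrt(2)*q^3 + 4*q^3 - 16*q^2 - 11*sqrt(2)*q^2 - 20*q + 24*sqrt(2)*q + 30*sqrt(2)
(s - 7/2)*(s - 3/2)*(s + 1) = s^3 - 4*s^2 + s/4 + 21/4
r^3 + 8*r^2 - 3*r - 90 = (r - 3)*(r + 5)*(r + 6)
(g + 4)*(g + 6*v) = g^2 + 6*g*v + 4*g + 24*v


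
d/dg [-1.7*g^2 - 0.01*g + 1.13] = -3.4*g - 0.01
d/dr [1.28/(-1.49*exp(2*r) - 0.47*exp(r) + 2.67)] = (3.8144*exp(r) + 0.6016)*exp(r)/(1.49*exp(2*r) + 0.47*exp(r) - 2.67)^2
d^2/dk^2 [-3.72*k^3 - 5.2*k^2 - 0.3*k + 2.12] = -22.32*k - 10.4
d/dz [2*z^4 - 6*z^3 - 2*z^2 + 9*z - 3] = 8*z^3 - 18*z^2 - 4*z + 9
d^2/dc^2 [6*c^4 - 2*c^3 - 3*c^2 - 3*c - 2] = 72*c^2 - 12*c - 6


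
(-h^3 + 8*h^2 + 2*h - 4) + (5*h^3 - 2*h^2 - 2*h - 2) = 4*h^3 + 6*h^2 - 6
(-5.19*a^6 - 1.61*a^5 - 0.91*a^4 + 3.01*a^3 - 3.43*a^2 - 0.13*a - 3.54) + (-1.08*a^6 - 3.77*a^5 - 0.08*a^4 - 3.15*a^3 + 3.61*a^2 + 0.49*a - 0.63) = -6.27*a^6 - 5.38*a^5 - 0.99*a^4 - 0.14*a^3 + 0.18*a^2 + 0.36*a - 4.17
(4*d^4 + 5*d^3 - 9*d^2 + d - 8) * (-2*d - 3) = -8*d^5 - 22*d^4 + 3*d^3 + 25*d^2 + 13*d + 24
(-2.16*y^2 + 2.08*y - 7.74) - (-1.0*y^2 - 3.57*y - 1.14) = -1.16*y^2 + 5.65*y - 6.6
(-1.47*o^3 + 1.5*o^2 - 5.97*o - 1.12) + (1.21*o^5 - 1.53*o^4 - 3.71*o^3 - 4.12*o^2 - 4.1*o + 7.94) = 1.21*o^5 - 1.53*o^4 - 5.18*o^3 - 2.62*o^2 - 10.07*o + 6.82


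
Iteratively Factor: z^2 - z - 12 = (z - 4)*(z + 3)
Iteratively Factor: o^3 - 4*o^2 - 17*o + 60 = (o - 5)*(o^2 + o - 12) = (o - 5)*(o - 3)*(o + 4)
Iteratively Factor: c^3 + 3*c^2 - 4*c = (c - 1)*(c^2 + 4*c) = c*(c - 1)*(c + 4)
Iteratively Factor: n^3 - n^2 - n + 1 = (n - 1)*(n^2 - 1) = (n - 1)*(n + 1)*(n - 1)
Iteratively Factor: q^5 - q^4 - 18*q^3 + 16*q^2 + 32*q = (q + 4)*(q^4 - 5*q^3 + 2*q^2 + 8*q) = q*(q + 4)*(q^3 - 5*q^2 + 2*q + 8) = q*(q - 4)*(q + 4)*(q^2 - q - 2) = q*(q - 4)*(q - 2)*(q + 4)*(q + 1)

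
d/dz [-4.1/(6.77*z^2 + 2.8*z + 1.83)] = (55.514*z + 11.48)/(6.77*z^2 + 2.8*z + 1.83)^2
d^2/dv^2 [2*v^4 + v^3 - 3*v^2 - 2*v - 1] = 24*v^2 + 6*v - 6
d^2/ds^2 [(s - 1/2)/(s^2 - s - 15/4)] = 16*(1 - 2*s)*(-12*s^2 + 12*s + 4*(2*s - 1)^2 + 45)/(-4*s^2 + 4*s + 15)^3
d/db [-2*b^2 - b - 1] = -4*b - 1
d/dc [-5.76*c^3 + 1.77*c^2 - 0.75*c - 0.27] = -17.28*c^2 + 3.54*c - 0.75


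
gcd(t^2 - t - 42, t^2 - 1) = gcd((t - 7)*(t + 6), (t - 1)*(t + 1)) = 1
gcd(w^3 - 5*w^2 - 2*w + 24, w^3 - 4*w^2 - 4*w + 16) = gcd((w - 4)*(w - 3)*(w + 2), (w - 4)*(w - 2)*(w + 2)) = w^2 - 2*w - 8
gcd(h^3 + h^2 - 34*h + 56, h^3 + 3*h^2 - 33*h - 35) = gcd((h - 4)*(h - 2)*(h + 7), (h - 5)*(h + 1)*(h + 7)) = h + 7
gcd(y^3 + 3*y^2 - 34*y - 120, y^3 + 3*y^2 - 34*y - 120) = y^3 + 3*y^2 - 34*y - 120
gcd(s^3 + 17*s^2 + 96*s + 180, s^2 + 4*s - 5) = s + 5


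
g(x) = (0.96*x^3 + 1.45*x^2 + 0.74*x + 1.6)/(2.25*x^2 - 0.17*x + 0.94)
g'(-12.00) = 0.43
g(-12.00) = -4.46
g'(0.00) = 1.10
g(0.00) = 1.70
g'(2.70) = 0.36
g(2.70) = 1.96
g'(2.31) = 0.33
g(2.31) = 1.82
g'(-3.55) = 0.43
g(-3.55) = -0.86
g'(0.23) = -0.02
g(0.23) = 1.82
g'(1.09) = -0.03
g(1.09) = 1.57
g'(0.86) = -0.22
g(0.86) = 1.59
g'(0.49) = -0.49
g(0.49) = 1.74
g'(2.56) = 0.35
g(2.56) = 1.91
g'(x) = (0.17 - 4.5*x)*(0.96*x^3 + 1.45*x^2 + 0.74*x + 1.6)/(2.25*x^2 - 0.17*x + 0.94)^2 + (2.88*x^2 + 2.9*x + 0.74)/(2.25*x^2 - 0.17*x + 0.94) = (2.16*x^4 - 0.3264*x^3 + 0.7957*x^2 - 4.474*x + 0.9676)/(5.0625*x^4 - 0.765*x^3 + 4.2589*x^2 - 0.3196*x + 0.8836)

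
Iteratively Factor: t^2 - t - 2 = (t + 1)*(t - 2)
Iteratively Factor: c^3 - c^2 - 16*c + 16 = (c - 1)*(c^2 - 16) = (c - 1)*(c + 4)*(c - 4)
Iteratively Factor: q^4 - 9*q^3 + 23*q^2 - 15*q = (q - 3)*(q^3 - 6*q^2 + 5*q) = (q - 5)*(q - 3)*(q^2 - q) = q*(q - 5)*(q - 3)*(q - 1)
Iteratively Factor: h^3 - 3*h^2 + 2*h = (h - 1)*(h^2 - 2*h) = h*(h - 1)*(h - 2)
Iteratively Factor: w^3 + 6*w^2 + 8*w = (w + 2)*(w^2 + 4*w) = (w + 2)*(w + 4)*(w)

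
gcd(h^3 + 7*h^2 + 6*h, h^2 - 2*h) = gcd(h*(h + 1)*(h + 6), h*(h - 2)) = h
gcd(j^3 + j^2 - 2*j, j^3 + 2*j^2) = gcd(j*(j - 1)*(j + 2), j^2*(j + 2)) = j^2 + 2*j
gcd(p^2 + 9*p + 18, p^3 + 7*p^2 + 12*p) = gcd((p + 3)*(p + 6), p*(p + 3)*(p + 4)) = p + 3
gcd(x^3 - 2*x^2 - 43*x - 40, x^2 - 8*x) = x - 8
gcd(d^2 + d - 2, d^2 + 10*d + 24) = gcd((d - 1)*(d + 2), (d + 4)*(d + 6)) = 1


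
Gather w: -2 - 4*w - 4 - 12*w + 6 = -16*w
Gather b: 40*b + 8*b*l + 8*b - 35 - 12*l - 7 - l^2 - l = b*(8*l + 48) - l^2 - 13*l - 42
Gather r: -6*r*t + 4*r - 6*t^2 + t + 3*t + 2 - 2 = r*(4 - 6*t) - 6*t^2 + 4*t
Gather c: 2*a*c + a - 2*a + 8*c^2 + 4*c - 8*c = -a + 8*c^2 + c*(2*a - 4)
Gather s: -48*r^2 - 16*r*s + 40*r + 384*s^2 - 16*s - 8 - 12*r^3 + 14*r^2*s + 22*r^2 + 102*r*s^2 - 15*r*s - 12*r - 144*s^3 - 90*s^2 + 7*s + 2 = -12*r^3 - 26*r^2 + 28*r - 144*s^3 + s^2*(102*r + 294) + s*(14*r^2 - 31*r - 9) - 6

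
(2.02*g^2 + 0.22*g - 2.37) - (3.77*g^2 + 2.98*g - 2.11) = -1.75*g^2 - 2.76*g - 0.26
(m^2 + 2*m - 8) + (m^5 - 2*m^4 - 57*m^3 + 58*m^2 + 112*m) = m^5 - 2*m^4 - 57*m^3 + 59*m^2 + 114*m - 8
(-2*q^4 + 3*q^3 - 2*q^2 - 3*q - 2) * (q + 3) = -2*q^5 - 3*q^4 + 7*q^3 - 9*q^2 - 11*q - 6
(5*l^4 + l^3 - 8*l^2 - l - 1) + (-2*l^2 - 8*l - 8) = 5*l^4 + l^3 - 10*l^2 - 9*l - 9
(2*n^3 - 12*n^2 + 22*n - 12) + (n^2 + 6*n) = 2*n^3 - 11*n^2 + 28*n - 12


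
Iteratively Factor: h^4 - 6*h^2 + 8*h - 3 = (h - 1)*(h^3 + h^2 - 5*h + 3) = (h - 1)^2*(h^2 + 2*h - 3) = (h - 1)^3*(h + 3)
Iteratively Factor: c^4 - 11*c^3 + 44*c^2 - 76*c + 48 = (c - 2)*(c^3 - 9*c^2 + 26*c - 24) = (c - 3)*(c - 2)*(c^2 - 6*c + 8) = (c - 4)*(c - 3)*(c - 2)*(c - 2)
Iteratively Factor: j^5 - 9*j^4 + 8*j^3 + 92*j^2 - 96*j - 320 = (j + 2)*(j^4 - 11*j^3 + 30*j^2 + 32*j - 160) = (j + 2)^2*(j^3 - 13*j^2 + 56*j - 80) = (j - 4)*(j + 2)^2*(j^2 - 9*j + 20) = (j - 4)^2*(j + 2)^2*(j - 5)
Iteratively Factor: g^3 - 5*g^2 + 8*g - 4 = (g - 2)*(g^2 - 3*g + 2) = (g - 2)^2*(g - 1)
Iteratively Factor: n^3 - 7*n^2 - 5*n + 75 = (n - 5)*(n^2 - 2*n - 15) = (n - 5)*(n + 3)*(n - 5)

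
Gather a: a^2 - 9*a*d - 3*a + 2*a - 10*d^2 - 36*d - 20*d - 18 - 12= a^2 + a*(-9*d - 1) - 10*d^2 - 56*d - 30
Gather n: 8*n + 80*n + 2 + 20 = 88*n + 22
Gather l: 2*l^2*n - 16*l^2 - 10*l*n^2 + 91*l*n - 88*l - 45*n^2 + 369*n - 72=l^2*(2*n - 16) + l*(-10*n^2 + 91*n - 88) - 45*n^2 + 369*n - 72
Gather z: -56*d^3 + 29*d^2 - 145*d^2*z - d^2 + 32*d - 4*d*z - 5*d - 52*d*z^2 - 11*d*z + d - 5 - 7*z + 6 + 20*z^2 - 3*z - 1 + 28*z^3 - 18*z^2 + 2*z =-56*d^3 + 28*d^2 + 28*d + 28*z^3 + z^2*(2 - 52*d) + z*(-145*d^2 - 15*d - 8)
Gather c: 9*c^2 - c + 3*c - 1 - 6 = 9*c^2 + 2*c - 7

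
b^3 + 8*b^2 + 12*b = b*(b + 2)*(b + 6)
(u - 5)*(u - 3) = u^2 - 8*u + 15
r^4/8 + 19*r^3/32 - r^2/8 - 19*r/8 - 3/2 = (r/4 + 1)*(r/2 + 1)*(r - 2)*(r + 3/4)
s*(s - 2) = s^2 - 2*s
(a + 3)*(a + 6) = a^2 + 9*a + 18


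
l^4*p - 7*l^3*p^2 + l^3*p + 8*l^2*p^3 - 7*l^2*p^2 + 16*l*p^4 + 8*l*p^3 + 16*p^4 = (l - 4*p)^2*(l + p)*(l*p + p)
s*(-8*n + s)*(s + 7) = -8*n*s^2 - 56*n*s + s^3 + 7*s^2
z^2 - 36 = (z - 6)*(z + 6)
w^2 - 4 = (w - 2)*(w + 2)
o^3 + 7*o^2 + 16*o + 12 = (o + 2)^2*(o + 3)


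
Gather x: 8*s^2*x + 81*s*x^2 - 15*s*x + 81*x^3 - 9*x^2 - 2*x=81*x^3 + x^2*(81*s - 9) + x*(8*s^2 - 15*s - 2)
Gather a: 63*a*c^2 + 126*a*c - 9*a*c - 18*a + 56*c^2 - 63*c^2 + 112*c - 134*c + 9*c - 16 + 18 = a*(63*c^2 + 117*c - 18) - 7*c^2 - 13*c + 2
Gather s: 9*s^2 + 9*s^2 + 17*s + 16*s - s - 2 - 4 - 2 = 18*s^2 + 32*s - 8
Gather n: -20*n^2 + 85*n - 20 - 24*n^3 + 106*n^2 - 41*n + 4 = -24*n^3 + 86*n^2 + 44*n - 16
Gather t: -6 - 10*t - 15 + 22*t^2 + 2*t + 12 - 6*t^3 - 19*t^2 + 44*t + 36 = -6*t^3 + 3*t^2 + 36*t + 27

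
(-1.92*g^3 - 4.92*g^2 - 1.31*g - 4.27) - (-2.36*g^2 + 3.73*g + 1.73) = -1.92*g^3 - 2.56*g^2 - 5.04*g - 6.0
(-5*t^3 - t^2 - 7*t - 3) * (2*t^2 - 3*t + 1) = -10*t^5 + 13*t^4 - 16*t^3 + 14*t^2 + 2*t - 3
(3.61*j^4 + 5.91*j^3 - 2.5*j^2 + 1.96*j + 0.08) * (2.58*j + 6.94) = 9.3138*j^5 + 40.3012*j^4 + 34.5654*j^3 - 12.2932*j^2 + 13.8088*j + 0.5552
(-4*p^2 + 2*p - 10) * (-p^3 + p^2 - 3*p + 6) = 4*p^5 - 6*p^4 + 24*p^3 - 40*p^2 + 42*p - 60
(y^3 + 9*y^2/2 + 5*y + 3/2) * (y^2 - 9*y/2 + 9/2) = y^5 - 43*y^3/4 - 3*y^2/4 + 63*y/4 + 27/4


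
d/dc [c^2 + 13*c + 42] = 2*c + 13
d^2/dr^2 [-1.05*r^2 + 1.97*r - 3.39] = -2.10000000000000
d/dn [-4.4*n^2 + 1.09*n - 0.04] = 1.09 - 8.8*n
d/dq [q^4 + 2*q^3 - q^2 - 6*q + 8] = 4*q^3 + 6*q^2 - 2*q - 6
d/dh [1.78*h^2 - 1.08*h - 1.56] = 3.56*h - 1.08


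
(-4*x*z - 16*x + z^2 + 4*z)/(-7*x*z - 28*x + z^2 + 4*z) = (4*x - z)/(7*x - z)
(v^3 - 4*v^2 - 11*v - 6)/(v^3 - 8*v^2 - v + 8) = (v^2 - 5*v - 6)/(v^2 - 9*v + 8)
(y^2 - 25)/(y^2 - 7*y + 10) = (y + 5)/(y - 2)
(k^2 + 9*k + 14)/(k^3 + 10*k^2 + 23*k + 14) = 1/(k + 1)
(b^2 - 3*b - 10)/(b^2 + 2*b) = (b - 5)/b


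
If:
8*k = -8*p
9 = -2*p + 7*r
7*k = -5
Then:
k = -5/7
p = 5/7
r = 73/49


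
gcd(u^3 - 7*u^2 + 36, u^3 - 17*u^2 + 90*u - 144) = u^2 - 9*u + 18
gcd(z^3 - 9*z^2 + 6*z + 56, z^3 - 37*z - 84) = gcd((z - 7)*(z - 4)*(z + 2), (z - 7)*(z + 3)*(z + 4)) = z - 7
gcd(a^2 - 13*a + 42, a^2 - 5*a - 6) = a - 6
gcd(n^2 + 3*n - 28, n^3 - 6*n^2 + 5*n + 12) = n - 4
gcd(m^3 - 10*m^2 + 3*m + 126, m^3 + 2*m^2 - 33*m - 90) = m^2 - 3*m - 18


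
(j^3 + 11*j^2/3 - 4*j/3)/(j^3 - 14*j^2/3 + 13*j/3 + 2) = j*(3*j^2 + 11*j - 4)/(3*j^3 - 14*j^2 + 13*j + 6)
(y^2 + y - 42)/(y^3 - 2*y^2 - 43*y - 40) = (-y^2 - y + 42)/(-y^3 + 2*y^2 + 43*y + 40)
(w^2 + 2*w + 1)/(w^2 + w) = (w + 1)/w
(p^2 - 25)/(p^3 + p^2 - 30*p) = (p + 5)/(p*(p + 6))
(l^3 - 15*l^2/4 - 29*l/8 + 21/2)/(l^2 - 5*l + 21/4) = (4*l^2 - 9*l - 28)/(2*(2*l - 7))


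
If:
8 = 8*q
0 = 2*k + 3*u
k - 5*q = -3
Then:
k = 2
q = 1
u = -4/3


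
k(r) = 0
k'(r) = 0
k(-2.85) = 0.00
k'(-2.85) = 0.00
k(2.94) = 0.00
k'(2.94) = 0.00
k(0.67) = 0.00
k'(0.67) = 0.00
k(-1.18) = 0.00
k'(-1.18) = 0.00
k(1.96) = 0.00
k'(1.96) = 0.00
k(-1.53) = 0.00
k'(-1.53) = 0.00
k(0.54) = 0.00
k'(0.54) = 0.00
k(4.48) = 0.00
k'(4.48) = 0.00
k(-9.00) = 0.00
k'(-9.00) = 0.00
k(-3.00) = 0.00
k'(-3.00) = 0.00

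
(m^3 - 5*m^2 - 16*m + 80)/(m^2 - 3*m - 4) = (m^2 - m - 20)/(m + 1)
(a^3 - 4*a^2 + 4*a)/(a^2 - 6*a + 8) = a*(a - 2)/(a - 4)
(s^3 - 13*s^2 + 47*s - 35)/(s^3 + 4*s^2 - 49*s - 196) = (s^2 - 6*s + 5)/(s^2 + 11*s + 28)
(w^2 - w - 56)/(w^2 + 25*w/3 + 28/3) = 3*(w - 8)/(3*w + 4)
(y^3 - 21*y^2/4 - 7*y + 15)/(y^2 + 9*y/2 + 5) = (4*y^2 - 29*y + 30)/(2*(2*y + 5))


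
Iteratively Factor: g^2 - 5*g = (g - 5)*(g)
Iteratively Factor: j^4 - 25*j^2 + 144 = (j - 4)*(j^3 + 4*j^2 - 9*j - 36) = (j - 4)*(j - 3)*(j^2 + 7*j + 12) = (j - 4)*(j - 3)*(j + 4)*(j + 3)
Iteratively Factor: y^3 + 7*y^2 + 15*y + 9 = (y + 3)*(y^2 + 4*y + 3) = (y + 3)^2*(y + 1)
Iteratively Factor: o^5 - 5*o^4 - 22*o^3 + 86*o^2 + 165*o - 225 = (o - 5)*(o^4 - 22*o^2 - 24*o + 45) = (o - 5)^2*(o^3 + 5*o^2 + 3*o - 9) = (o - 5)^2*(o + 3)*(o^2 + 2*o - 3) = (o - 5)^2*(o + 3)^2*(o - 1)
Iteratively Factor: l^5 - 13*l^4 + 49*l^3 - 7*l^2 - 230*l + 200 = (l - 4)*(l^4 - 9*l^3 + 13*l^2 + 45*l - 50) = (l - 5)*(l - 4)*(l^3 - 4*l^2 - 7*l + 10) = (l - 5)*(l - 4)*(l - 1)*(l^2 - 3*l - 10) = (l - 5)^2*(l - 4)*(l - 1)*(l + 2)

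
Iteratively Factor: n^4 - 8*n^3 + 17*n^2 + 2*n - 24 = (n - 3)*(n^3 - 5*n^2 + 2*n + 8) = (n - 4)*(n - 3)*(n^2 - n - 2) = (n - 4)*(n - 3)*(n - 2)*(n + 1)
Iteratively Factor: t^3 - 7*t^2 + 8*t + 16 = (t - 4)*(t^2 - 3*t - 4) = (t - 4)*(t + 1)*(t - 4)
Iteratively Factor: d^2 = (d)*(d)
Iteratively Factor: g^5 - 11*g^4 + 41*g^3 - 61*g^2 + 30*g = (g - 3)*(g^4 - 8*g^3 + 17*g^2 - 10*g) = (g - 3)*(g - 2)*(g^3 - 6*g^2 + 5*g) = (g - 5)*(g - 3)*(g - 2)*(g^2 - g) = (g - 5)*(g - 3)*(g - 2)*(g - 1)*(g)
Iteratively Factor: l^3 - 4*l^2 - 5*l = (l + 1)*(l^2 - 5*l) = (l - 5)*(l + 1)*(l)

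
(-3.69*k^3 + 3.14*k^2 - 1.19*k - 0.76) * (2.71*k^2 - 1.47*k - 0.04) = -9.9999*k^5 + 13.9337*k^4 - 7.6931*k^3 - 0.4359*k^2 + 1.1648*k + 0.0304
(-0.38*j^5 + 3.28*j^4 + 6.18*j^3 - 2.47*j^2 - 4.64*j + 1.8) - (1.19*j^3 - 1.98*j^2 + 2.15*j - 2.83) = -0.38*j^5 + 3.28*j^4 + 4.99*j^3 - 0.49*j^2 - 6.79*j + 4.63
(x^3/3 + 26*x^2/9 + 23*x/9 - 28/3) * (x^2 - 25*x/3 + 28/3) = x^5/3 + x^4/9 - 497*x^3/27 - 11*x^2/3 + 2744*x/27 - 784/9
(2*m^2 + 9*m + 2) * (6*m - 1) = 12*m^3 + 52*m^2 + 3*m - 2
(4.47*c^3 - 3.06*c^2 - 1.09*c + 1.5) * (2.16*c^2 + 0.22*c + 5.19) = 9.6552*c^5 - 5.6262*c^4 + 20.1717*c^3 - 12.8812*c^2 - 5.3271*c + 7.785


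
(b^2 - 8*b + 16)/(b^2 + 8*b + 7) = (b^2 - 8*b + 16)/(b^2 + 8*b + 7)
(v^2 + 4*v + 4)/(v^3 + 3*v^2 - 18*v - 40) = (v + 2)/(v^2 + v - 20)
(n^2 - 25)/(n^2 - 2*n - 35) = (n - 5)/(n - 7)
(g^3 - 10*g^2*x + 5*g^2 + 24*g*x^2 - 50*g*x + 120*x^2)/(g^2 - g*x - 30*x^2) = (g^2 - 4*g*x + 5*g - 20*x)/(g + 5*x)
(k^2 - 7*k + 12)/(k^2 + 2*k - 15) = (k - 4)/(k + 5)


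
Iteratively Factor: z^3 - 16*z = (z - 4)*(z^2 + 4*z) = z*(z - 4)*(z + 4)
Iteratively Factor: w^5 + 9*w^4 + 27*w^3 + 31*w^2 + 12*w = (w + 3)*(w^4 + 6*w^3 + 9*w^2 + 4*w) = (w + 1)*(w + 3)*(w^3 + 5*w^2 + 4*w) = (w + 1)^2*(w + 3)*(w^2 + 4*w) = w*(w + 1)^2*(w + 3)*(w + 4)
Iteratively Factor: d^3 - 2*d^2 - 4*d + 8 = (d + 2)*(d^2 - 4*d + 4) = (d - 2)*(d + 2)*(d - 2)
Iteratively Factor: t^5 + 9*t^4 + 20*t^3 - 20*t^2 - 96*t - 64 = (t + 4)*(t^4 + 5*t^3 - 20*t - 16) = (t + 2)*(t + 4)*(t^3 + 3*t^2 - 6*t - 8) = (t + 2)*(t + 4)^2*(t^2 - t - 2) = (t - 2)*(t + 2)*(t + 4)^2*(t + 1)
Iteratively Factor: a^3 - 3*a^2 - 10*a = (a - 5)*(a^2 + 2*a) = (a - 5)*(a + 2)*(a)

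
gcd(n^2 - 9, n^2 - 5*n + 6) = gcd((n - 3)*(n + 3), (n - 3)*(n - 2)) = n - 3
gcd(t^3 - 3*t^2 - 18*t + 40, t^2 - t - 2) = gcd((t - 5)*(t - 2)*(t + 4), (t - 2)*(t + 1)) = t - 2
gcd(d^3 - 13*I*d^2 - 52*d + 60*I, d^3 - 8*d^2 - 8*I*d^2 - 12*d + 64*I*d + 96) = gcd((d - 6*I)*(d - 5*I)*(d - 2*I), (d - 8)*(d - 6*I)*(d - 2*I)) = d^2 - 8*I*d - 12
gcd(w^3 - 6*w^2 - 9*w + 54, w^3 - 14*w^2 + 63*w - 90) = w^2 - 9*w + 18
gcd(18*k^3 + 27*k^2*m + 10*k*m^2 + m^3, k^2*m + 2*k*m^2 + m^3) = k + m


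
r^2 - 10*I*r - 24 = (r - 6*I)*(r - 4*I)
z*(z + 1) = z^2 + z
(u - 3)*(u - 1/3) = u^2 - 10*u/3 + 1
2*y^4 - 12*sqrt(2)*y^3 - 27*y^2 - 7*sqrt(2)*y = y*(y - 7*sqrt(2))*(sqrt(2)*y + 1)^2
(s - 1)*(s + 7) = s^2 + 6*s - 7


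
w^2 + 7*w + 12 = (w + 3)*(w + 4)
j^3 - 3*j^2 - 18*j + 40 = (j - 5)*(j - 2)*(j + 4)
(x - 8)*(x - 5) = x^2 - 13*x + 40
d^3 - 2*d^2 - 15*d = d*(d - 5)*(d + 3)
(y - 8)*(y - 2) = y^2 - 10*y + 16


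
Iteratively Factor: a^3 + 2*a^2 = (a + 2)*(a^2) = a*(a + 2)*(a)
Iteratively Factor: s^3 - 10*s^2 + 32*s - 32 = (s - 2)*(s^2 - 8*s + 16) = (s - 4)*(s - 2)*(s - 4)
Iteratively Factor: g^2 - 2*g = (g)*(g - 2)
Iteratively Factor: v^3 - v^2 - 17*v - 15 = (v + 3)*(v^2 - 4*v - 5) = (v - 5)*(v + 3)*(v + 1)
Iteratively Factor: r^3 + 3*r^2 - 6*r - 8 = (r + 4)*(r^2 - r - 2) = (r - 2)*(r + 4)*(r + 1)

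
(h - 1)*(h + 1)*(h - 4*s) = h^3 - 4*h^2*s - h + 4*s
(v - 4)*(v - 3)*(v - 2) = v^3 - 9*v^2 + 26*v - 24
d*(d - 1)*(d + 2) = d^3 + d^2 - 2*d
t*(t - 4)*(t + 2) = t^3 - 2*t^2 - 8*t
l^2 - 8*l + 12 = (l - 6)*(l - 2)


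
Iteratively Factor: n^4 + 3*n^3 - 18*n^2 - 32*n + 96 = (n + 4)*(n^3 - n^2 - 14*n + 24) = (n + 4)^2*(n^2 - 5*n + 6) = (n - 3)*(n + 4)^2*(n - 2)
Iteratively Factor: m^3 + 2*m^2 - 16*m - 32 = (m + 4)*(m^2 - 2*m - 8) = (m - 4)*(m + 4)*(m + 2)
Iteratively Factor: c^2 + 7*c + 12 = (c + 3)*(c + 4)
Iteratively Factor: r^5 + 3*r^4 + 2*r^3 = (r)*(r^4 + 3*r^3 + 2*r^2) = r^2*(r^3 + 3*r^2 + 2*r) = r^2*(r + 1)*(r^2 + 2*r) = r^2*(r + 1)*(r + 2)*(r)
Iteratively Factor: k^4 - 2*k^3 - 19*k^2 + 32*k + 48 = (k - 3)*(k^3 + k^2 - 16*k - 16) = (k - 3)*(k + 4)*(k^2 - 3*k - 4) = (k - 3)*(k + 1)*(k + 4)*(k - 4)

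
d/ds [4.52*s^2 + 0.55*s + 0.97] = 9.04*s + 0.55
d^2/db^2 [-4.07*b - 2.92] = 0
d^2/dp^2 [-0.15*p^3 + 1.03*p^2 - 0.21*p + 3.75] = 2.06 - 0.9*p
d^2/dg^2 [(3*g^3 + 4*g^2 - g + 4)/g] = 6 + 8/g^3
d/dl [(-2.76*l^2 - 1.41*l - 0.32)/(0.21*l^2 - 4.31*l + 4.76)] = (12.1917*l^2 - 26.1408*l - 8.0908)/(0.0441*l^4 - 1.8102*l^3 + 20.5753*l^2 - 41.0312*l + 22.6576)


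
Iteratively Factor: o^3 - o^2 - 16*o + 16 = (o + 4)*(o^2 - 5*o + 4) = (o - 1)*(o + 4)*(o - 4)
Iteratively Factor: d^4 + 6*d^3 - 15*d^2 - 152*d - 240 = (d - 5)*(d^3 + 11*d^2 + 40*d + 48) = (d - 5)*(d + 4)*(d^2 + 7*d + 12) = (d - 5)*(d + 3)*(d + 4)*(d + 4)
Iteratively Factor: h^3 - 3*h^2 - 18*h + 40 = (h - 5)*(h^2 + 2*h - 8) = (h - 5)*(h + 4)*(h - 2)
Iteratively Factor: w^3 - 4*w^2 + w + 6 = (w - 2)*(w^2 - 2*w - 3) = (w - 2)*(w + 1)*(w - 3)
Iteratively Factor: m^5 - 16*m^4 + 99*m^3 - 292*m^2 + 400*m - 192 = (m - 4)*(m^4 - 12*m^3 + 51*m^2 - 88*m + 48) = (m - 4)*(m - 3)*(m^3 - 9*m^2 + 24*m - 16) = (m - 4)^2*(m - 3)*(m^2 - 5*m + 4) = (m - 4)^2*(m - 3)*(m - 1)*(m - 4)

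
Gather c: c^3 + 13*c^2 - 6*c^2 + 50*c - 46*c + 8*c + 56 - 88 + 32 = c^3 + 7*c^2 + 12*c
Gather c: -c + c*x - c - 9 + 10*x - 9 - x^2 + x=c*(x - 2) - x^2 + 11*x - 18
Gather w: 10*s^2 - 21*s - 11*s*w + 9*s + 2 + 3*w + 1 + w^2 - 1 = 10*s^2 - 12*s + w^2 + w*(3 - 11*s) + 2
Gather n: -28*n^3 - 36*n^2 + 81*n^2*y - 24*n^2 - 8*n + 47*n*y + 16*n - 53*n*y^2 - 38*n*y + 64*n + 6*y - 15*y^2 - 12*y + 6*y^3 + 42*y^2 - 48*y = -28*n^3 + n^2*(81*y - 60) + n*(-53*y^2 + 9*y + 72) + 6*y^3 + 27*y^2 - 54*y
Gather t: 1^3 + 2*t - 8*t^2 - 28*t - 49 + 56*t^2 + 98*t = 48*t^2 + 72*t - 48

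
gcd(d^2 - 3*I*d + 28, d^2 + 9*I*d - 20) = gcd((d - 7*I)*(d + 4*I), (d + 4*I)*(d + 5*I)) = d + 4*I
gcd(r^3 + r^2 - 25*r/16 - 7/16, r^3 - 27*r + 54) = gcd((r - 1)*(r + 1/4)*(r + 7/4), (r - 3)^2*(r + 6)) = 1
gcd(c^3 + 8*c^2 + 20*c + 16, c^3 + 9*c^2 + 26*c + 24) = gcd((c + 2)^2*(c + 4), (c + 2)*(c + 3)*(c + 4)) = c^2 + 6*c + 8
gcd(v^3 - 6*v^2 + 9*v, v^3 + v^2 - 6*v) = v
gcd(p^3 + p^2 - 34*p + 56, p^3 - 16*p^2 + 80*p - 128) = p - 4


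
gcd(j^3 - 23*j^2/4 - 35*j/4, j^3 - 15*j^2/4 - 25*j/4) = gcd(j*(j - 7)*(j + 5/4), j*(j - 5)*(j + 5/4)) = j^2 + 5*j/4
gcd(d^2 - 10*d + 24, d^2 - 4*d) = d - 4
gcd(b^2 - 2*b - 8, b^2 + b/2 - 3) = b + 2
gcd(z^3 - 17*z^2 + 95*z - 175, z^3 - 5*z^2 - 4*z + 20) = z - 5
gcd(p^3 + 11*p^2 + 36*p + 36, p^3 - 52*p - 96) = p^2 + 8*p + 12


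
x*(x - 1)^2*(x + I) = x^4 - 2*x^3 + I*x^3 + x^2 - 2*I*x^2 + I*x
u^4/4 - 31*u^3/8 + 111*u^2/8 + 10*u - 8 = (u/4 + 1/4)*(u - 8)^2*(u - 1/2)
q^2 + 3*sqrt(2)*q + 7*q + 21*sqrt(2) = (q + 7)*(q + 3*sqrt(2))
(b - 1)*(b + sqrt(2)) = b^2 - b + sqrt(2)*b - sqrt(2)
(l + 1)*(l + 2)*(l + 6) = l^3 + 9*l^2 + 20*l + 12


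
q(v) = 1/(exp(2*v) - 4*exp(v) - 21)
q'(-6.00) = 0.00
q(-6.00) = -0.05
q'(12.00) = 0.00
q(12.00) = 0.00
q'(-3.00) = 0.00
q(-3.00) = -0.05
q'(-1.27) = 0.00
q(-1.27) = -0.05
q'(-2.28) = 0.00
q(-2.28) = -0.05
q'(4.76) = -0.00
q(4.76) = 0.00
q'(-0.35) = 0.00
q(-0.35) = -0.04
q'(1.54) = -0.08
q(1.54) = -0.06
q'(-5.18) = 0.00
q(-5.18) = -0.05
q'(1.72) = -0.27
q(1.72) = -0.08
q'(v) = (-2*exp(2*v) + 4*exp(v))/(exp(2*v) - 4*exp(v) - 21)^2 = 2*(2 - exp(v))*exp(v)/(-exp(2*v) + 4*exp(v) + 21)^2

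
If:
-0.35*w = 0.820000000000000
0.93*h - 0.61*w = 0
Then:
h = -1.54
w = -2.34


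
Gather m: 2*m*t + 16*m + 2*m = m*(2*t + 18)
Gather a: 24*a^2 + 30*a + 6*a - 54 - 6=24*a^2 + 36*a - 60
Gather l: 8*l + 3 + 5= 8*l + 8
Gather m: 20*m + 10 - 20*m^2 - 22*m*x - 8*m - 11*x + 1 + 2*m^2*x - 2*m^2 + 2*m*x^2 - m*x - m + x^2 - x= m^2*(2*x - 22) + m*(2*x^2 - 23*x + 11) + x^2 - 12*x + 11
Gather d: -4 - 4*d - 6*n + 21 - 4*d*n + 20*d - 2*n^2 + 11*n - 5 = d*(16 - 4*n) - 2*n^2 + 5*n + 12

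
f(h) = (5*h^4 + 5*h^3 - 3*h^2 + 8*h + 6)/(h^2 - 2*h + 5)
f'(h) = (2 - 2*h)*(5*h^4 + 5*h^3 - 3*h^2 + 8*h + 6)/(h^2 - 2*h + 5)^2 + (20*h^3 + 15*h^2 - 6*h + 8)/(h^2 - 2*h + 5)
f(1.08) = 6.05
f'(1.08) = 10.79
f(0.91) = 4.49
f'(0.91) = 7.69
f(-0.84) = -0.45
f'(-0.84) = 1.37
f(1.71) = 17.46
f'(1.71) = 25.93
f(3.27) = 81.57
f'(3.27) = 52.20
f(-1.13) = -0.69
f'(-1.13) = 0.25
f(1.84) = 21.04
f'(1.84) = 29.11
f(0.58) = 2.68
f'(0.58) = 3.76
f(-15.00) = 905.62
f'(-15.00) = -134.80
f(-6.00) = 99.06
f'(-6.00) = -44.32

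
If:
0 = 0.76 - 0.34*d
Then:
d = 2.24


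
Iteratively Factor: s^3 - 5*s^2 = (s - 5)*(s^2) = s*(s - 5)*(s)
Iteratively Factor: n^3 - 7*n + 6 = (n - 1)*(n^2 + n - 6) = (n - 1)*(n + 3)*(n - 2)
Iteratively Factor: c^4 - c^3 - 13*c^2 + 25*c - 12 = (c - 1)*(c^3 - 13*c + 12) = (c - 3)*(c - 1)*(c^2 + 3*c - 4) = (c - 3)*(c - 1)^2*(c + 4)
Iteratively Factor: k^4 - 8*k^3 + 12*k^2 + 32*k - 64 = (k - 4)*(k^3 - 4*k^2 - 4*k + 16) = (k - 4)^2*(k^2 - 4) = (k - 4)^2*(k + 2)*(k - 2)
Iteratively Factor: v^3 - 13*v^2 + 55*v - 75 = (v - 3)*(v^2 - 10*v + 25) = (v - 5)*(v - 3)*(v - 5)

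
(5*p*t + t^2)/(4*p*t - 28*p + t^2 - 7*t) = t*(5*p + t)/(4*p*t - 28*p + t^2 - 7*t)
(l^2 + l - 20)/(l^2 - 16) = (l + 5)/(l + 4)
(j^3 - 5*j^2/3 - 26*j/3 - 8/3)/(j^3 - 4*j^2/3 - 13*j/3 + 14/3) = (3*j^2 - 11*j - 4)/(3*j^2 - 10*j + 7)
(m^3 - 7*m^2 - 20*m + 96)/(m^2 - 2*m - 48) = (m^2 + m - 12)/(m + 6)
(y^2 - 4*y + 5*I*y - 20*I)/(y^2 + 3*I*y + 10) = (y - 4)/(y - 2*I)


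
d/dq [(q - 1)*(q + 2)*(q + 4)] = 3*q^2 + 10*q + 2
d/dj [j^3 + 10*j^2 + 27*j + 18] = 3*j^2 + 20*j + 27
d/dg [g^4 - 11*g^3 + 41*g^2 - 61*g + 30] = 4*g^3 - 33*g^2 + 82*g - 61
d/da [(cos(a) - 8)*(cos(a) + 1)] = (7 - 2*cos(a))*sin(a)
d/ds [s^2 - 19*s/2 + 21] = 2*s - 19/2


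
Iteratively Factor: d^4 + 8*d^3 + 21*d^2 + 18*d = (d + 2)*(d^3 + 6*d^2 + 9*d) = (d + 2)*(d + 3)*(d^2 + 3*d) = d*(d + 2)*(d + 3)*(d + 3)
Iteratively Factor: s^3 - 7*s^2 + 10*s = (s - 5)*(s^2 - 2*s) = s*(s - 5)*(s - 2)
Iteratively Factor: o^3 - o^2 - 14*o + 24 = (o - 2)*(o^2 + o - 12) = (o - 2)*(o + 4)*(o - 3)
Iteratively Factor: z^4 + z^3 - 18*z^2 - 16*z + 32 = (z + 4)*(z^3 - 3*z^2 - 6*z + 8) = (z - 4)*(z + 4)*(z^2 + z - 2) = (z - 4)*(z + 2)*(z + 4)*(z - 1)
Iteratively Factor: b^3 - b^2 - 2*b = (b - 2)*(b^2 + b) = b*(b - 2)*(b + 1)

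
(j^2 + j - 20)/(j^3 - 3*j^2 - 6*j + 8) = (j + 5)/(j^2 + j - 2)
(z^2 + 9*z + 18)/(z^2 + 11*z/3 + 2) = 3*(z + 6)/(3*z + 2)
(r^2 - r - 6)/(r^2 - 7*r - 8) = (-r^2 + r + 6)/(-r^2 + 7*r + 8)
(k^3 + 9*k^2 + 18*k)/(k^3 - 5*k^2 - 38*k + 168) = k*(k + 3)/(k^2 - 11*k + 28)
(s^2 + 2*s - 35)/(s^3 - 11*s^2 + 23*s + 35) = (s + 7)/(s^2 - 6*s - 7)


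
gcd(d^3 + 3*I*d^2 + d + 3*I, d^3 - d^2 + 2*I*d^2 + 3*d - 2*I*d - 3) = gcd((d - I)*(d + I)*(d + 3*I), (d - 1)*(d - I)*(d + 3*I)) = d^2 + 2*I*d + 3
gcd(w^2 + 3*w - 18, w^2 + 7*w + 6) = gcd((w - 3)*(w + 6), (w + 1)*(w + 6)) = w + 6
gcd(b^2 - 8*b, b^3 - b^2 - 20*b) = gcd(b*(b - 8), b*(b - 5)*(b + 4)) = b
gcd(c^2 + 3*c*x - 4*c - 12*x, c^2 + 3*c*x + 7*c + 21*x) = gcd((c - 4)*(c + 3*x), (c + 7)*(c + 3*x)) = c + 3*x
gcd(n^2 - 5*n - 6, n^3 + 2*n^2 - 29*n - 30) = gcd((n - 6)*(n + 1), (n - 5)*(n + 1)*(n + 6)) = n + 1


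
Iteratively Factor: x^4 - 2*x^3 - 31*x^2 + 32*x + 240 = (x - 4)*(x^3 + 2*x^2 - 23*x - 60) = (x - 5)*(x - 4)*(x^2 + 7*x + 12) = (x - 5)*(x - 4)*(x + 3)*(x + 4)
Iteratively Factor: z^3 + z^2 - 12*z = (z + 4)*(z^2 - 3*z) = z*(z + 4)*(z - 3)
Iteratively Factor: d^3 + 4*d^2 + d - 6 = (d + 3)*(d^2 + d - 2) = (d + 2)*(d + 3)*(d - 1)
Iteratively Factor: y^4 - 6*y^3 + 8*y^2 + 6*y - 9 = (y - 3)*(y^3 - 3*y^2 - y + 3) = (y - 3)*(y + 1)*(y^2 - 4*y + 3) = (y - 3)*(y - 1)*(y + 1)*(y - 3)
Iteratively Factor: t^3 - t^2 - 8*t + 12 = (t - 2)*(t^2 + t - 6) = (t - 2)^2*(t + 3)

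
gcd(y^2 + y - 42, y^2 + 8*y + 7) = y + 7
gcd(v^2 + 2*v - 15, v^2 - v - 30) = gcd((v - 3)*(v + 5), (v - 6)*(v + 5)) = v + 5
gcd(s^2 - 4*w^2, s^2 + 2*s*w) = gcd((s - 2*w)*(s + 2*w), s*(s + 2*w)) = s + 2*w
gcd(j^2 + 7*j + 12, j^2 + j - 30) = 1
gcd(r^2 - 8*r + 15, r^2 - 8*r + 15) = r^2 - 8*r + 15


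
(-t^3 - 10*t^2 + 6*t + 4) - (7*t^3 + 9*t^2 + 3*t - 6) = -8*t^3 - 19*t^2 + 3*t + 10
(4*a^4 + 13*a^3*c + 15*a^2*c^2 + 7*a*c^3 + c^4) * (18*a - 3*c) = 72*a^5 + 222*a^4*c + 231*a^3*c^2 + 81*a^2*c^3 - 3*a*c^4 - 3*c^5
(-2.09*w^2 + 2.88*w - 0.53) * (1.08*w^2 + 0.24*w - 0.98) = -2.2572*w^4 + 2.6088*w^3 + 2.167*w^2 - 2.9496*w + 0.5194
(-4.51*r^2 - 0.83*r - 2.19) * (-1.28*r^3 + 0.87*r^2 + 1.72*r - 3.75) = 5.7728*r^5 - 2.8613*r^4 - 5.6761*r^3 + 13.5796*r^2 - 0.6543*r + 8.2125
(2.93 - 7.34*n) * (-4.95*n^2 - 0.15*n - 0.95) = 36.333*n^3 - 13.4025*n^2 + 6.5335*n - 2.7835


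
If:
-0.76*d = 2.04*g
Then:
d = -2.68421052631579*g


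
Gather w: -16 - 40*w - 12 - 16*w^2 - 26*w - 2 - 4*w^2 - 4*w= -20*w^2 - 70*w - 30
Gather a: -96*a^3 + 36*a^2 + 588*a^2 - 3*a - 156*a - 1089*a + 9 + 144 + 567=-96*a^3 + 624*a^2 - 1248*a + 720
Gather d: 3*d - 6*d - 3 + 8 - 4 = 1 - 3*d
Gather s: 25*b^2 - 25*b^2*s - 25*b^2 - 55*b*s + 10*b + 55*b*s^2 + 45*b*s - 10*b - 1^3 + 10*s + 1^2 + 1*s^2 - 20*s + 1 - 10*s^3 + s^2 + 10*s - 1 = -10*s^3 + s^2*(55*b + 2) + s*(-25*b^2 - 10*b)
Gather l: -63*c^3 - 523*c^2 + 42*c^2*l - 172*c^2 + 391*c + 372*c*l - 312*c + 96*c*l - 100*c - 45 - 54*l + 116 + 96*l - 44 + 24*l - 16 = -63*c^3 - 695*c^2 - 21*c + l*(42*c^2 + 468*c + 66) + 11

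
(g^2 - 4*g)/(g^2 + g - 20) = g/(g + 5)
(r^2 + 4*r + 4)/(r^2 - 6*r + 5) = (r^2 + 4*r + 4)/(r^2 - 6*r + 5)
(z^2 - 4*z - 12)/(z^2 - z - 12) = (-z^2 + 4*z + 12)/(-z^2 + z + 12)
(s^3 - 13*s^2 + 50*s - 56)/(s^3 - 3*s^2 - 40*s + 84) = (s - 4)/(s + 6)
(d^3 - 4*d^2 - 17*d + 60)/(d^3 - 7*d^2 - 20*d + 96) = (d - 5)/(d - 8)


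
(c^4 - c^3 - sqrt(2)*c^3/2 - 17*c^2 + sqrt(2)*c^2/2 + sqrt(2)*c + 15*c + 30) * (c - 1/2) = c^5 - 3*c^4/2 - sqrt(2)*c^4/2 - 33*c^3/2 + 3*sqrt(2)*c^3/4 + 3*sqrt(2)*c^2/4 + 47*c^2/2 - sqrt(2)*c/2 + 45*c/2 - 15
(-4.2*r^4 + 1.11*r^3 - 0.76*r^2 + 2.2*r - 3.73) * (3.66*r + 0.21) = -15.372*r^5 + 3.1806*r^4 - 2.5485*r^3 + 7.8924*r^2 - 13.1898*r - 0.7833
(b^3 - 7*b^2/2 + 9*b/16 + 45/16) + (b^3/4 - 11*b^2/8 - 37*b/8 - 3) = 5*b^3/4 - 39*b^2/8 - 65*b/16 - 3/16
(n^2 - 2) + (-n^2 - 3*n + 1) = -3*n - 1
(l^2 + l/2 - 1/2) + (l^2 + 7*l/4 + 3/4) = 2*l^2 + 9*l/4 + 1/4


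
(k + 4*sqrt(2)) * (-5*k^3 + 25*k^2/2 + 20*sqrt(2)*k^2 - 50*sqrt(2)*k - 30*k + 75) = -5*k^4 + 25*k^3/2 + 130*k^2 - 325*k - 120*sqrt(2)*k + 300*sqrt(2)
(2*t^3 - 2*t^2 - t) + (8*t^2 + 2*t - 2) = 2*t^3 + 6*t^2 + t - 2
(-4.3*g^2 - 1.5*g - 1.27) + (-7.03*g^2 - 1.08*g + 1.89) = -11.33*g^2 - 2.58*g + 0.62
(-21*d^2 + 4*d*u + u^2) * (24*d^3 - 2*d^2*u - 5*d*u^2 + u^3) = -504*d^5 + 138*d^4*u + 121*d^3*u^2 - 43*d^2*u^3 - d*u^4 + u^5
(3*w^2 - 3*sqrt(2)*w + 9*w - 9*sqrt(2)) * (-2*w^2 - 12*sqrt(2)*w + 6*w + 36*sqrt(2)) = -6*w^4 - 30*sqrt(2)*w^3 + 126*w^2 + 270*sqrt(2)*w - 648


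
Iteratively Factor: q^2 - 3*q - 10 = (q - 5)*(q + 2)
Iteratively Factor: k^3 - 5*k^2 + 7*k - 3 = (k - 1)*(k^2 - 4*k + 3) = (k - 1)^2*(k - 3)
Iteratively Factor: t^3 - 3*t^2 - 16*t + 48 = (t - 3)*(t^2 - 16) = (t - 4)*(t - 3)*(t + 4)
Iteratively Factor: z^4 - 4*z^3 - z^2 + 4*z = (z)*(z^3 - 4*z^2 - z + 4) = z*(z - 1)*(z^2 - 3*z - 4) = z*(z - 4)*(z - 1)*(z + 1)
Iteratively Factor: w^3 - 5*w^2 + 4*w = (w - 4)*(w^2 - w) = w*(w - 4)*(w - 1)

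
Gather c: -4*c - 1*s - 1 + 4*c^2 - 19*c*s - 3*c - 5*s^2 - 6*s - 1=4*c^2 + c*(-19*s - 7) - 5*s^2 - 7*s - 2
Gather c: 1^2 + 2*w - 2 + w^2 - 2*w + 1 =w^2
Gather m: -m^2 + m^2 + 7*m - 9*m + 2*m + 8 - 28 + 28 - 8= 0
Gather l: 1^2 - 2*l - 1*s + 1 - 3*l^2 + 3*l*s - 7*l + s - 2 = -3*l^2 + l*(3*s - 9)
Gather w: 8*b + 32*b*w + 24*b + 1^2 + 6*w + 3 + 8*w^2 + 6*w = 32*b + 8*w^2 + w*(32*b + 12) + 4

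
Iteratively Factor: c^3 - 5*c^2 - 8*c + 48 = (c + 3)*(c^2 - 8*c + 16) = (c - 4)*(c + 3)*(c - 4)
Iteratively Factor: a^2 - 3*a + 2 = (a - 1)*(a - 2)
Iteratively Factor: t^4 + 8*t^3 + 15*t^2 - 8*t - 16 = (t + 4)*(t^3 + 4*t^2 - t - 4) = (t + 1)*(t + 4)*(t^2 + 3*t - 4) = (t + 1)*(t + 4)^2*(t - 1)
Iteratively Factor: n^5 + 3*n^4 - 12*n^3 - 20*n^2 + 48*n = (n - 2)*(n^4 + 5*n^3 - 2*n^2 - 24*n) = (n - 2)*(n + 4)*(n^3 + n^2 - 6*n) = (n - 2)*(n + 3)*(n + 4)*(n^2 - 2*n) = (n - 2)^2*(n + 3)*(n + 4)*(n)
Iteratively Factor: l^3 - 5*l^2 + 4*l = (l - 1)*(l^2 - 4*l) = l*(l - 1)*(l - 4)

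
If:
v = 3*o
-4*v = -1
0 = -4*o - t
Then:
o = 1/12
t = -1/3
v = 1/4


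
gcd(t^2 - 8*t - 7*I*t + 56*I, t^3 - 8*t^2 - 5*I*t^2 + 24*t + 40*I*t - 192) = t - 8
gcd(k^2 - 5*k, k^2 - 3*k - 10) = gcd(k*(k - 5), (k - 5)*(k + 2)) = k - 5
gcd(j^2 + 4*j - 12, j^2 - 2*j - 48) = j + 6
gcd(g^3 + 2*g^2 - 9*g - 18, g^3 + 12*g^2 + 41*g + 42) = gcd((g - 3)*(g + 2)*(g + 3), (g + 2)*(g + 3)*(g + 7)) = g^2 + 5*g + 6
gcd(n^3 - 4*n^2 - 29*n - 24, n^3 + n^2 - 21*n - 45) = n + 3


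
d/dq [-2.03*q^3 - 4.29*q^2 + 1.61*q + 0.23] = -6.09*q^2 - 8.58*q + 1.61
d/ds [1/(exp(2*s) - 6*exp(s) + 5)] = 2*(3 - exp(s))*exp(s)/(exp(2*s) - 6*exp(s) + 5)^2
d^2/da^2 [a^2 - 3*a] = 2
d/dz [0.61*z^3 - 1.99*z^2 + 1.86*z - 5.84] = 1.83*z^2 - 3.98*z + 1.86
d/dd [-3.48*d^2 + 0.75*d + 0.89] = 0.75 - 6.96*d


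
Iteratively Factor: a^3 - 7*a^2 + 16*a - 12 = (a - 2)*(a^2 - 5*a + 6) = (a - 2)^2*(a - 3)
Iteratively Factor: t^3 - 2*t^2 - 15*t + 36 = (t - 3)*(t^2 + t - 12) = (t - 3)*(t + 4)*(t - 3)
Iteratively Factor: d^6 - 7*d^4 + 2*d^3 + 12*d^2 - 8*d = (d + 2)*(d^5 - 2*d^4 - 3*d^3 + 8*d^2 - 4*d) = d*(d + 2)*(d^4 - 2*d^3 - 3*d^2 + 8*d - 4) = d*(d - 1)*(d + 2)*(d^3 - d^2 - 4*d + 4) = d*(d - 1)^2*(d + 2)*(d^2 - 4) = d*(d - 1)^2*(d + 2)^2*(d - 2)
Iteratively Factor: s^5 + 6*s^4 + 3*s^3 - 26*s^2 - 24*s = (s)*(s^4 + 6*s^3 + 3*s^2 - 26*s - 24) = s*(s - 2)*(s^3 + 8*s^2 + 19*s + 12) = s*(s - 2)*(s + 1)*(s^2 + 7*s + 12) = s*(s - 2)*(s + 1)*(s + 4)*(s + 3)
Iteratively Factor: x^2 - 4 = (x - 2)*(x + 2)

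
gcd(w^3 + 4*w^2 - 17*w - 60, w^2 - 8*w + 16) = w - 4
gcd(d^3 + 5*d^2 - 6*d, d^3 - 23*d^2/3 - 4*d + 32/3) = d - 1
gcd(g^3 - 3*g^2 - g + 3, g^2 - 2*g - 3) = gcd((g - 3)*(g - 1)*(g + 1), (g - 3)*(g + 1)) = g^2 - 2*g - 3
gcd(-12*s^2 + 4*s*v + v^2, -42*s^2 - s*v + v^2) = 6*s + v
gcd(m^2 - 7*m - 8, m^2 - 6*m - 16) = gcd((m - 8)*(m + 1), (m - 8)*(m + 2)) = m - 8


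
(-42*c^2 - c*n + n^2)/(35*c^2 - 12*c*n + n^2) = (-6*c - n)/(5*c - n)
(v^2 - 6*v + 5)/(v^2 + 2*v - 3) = (v - 5)/(v + 3)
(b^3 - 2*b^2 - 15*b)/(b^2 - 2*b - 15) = b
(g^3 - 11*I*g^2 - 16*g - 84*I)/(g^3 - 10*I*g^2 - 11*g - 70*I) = (g - 6*I)/(g - 5*I)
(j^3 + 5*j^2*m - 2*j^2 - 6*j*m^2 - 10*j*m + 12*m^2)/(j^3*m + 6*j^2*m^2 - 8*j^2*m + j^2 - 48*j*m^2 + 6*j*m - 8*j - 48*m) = (j^2 - j*m - 2*j + 2*m)/(j^2*m - 8*j*m + j - 8)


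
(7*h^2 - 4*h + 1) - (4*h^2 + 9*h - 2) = 3*h^2 - 13*h + 3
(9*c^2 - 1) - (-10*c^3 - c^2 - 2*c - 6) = 10*c^3 + 10*c^2 + 2*c + 5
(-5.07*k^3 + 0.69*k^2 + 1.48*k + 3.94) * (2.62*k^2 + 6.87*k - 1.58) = -13.2834*k^5 - 33.0231*k^4 + 16.6285*k^3 + 19.4002*k^2 + 24.7294*k - 6.2252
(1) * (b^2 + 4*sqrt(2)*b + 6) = b^2 + 4*sqrt(2)*b + 6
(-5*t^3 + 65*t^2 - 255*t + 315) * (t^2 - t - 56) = -5*t^5 + 70*t^4 - 40*t^3 - 3070*t^2 + 13965*t - 17640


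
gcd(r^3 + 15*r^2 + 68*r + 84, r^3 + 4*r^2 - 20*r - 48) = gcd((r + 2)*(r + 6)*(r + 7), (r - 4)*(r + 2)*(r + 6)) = r^2 + 8*r + 12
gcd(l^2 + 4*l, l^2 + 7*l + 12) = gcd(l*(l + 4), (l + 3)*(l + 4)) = l + 4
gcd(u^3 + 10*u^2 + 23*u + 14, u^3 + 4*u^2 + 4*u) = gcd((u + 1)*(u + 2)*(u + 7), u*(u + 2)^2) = u + 2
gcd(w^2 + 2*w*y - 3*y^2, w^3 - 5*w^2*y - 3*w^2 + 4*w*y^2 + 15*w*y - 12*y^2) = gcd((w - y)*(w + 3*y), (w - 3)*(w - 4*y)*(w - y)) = -w + y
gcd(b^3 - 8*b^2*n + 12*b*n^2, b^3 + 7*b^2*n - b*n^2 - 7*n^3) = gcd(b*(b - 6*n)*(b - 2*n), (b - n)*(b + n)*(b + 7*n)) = 1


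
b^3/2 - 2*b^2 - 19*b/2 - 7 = (b/2 + 1/2)*(b - 7)*(b + 2)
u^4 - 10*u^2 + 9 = (u - 3)*(u - 1)*(u + 1)*(u + 3)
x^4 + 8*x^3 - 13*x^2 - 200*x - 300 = (x - 5)*(x + 2)*(x + 5)*(x + 6)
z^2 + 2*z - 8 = (z - 2)*(z + 4)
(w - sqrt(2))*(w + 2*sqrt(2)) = w^2 + sqrt(2)*w - 4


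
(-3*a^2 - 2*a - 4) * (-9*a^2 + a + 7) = 27*a^4 + 15*a^3 + 13*a^2 - 18*a - 28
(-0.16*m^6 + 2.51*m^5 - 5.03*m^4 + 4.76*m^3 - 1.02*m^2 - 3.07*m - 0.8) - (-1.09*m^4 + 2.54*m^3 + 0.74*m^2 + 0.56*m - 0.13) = -0.16*m^6 + 2.51*m^5 - 3.94*m^4 + 2.22*m^3 - 1.76*m^2 - 3.63*m - 0.67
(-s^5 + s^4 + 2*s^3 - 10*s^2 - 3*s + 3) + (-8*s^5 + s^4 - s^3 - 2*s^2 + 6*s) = -9*s^5 + 2*s^4 + s^3 - 12*s^2 + 3*s + 3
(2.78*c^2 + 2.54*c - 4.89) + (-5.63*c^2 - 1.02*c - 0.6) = -2.85*c^2 + 1.52*c - 5.49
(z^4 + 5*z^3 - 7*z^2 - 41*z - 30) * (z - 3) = z^5 + 2*z^4 - 22*z^3 - 20*z^2 + 93*z + 90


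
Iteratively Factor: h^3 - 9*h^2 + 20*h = (h - 5)*(h^2 - 4*h) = (h - 5)*(h - 4)*(h)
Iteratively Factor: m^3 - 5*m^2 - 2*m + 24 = (m - 3)*(m^2 - 2*m - 8) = (m - 3)*(m + 2)*(m - 4)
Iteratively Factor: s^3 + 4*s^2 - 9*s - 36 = (s + 3)*(s^2 + s - 12) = (s + 3)*(s + 4)*(s - 3)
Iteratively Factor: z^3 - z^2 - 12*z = (z + 3)*(z^2 - 4*z) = z*(z + 3)*(z - 4)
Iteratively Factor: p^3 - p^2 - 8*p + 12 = (p - 2)*(p^2 + p - 6) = (p - 2)*(p + 3)*(p - 2)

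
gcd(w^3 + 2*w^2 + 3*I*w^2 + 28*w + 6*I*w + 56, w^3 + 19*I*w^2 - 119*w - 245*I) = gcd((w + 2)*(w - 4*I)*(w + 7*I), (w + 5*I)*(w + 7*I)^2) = w + 7*I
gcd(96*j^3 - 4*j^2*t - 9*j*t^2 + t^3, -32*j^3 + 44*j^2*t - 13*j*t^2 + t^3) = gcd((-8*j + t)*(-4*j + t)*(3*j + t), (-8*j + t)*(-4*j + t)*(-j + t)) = 32*j^2 - 12*j*t + t^2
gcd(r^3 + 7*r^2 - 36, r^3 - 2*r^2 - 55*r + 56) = 1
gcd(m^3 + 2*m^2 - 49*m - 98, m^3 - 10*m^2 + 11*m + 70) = m^2 - 5*m - 14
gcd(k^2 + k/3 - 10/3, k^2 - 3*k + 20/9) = k - 5/3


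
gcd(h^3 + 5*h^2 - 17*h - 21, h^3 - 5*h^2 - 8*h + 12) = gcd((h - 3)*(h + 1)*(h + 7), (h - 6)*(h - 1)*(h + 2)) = 1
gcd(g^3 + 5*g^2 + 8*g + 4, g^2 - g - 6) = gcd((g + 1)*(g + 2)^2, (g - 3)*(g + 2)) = g + 2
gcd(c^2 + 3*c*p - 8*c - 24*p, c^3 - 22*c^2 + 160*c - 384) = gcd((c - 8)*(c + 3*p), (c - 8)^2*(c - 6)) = c - 8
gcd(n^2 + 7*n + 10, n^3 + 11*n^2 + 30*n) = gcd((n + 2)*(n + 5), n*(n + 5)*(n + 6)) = n + 5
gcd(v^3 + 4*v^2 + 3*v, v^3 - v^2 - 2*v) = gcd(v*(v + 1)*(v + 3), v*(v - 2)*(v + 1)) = v^2 + v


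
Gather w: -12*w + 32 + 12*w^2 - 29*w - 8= 12*w^2 - 41*w + 24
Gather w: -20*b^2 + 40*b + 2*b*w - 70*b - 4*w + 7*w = -20*b^2 - 30*b + w*(2*b + 3)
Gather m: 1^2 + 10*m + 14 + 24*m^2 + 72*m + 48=24*m^2 + 82*m + 63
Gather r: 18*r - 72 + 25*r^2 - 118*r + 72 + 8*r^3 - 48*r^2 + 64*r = 8*r^3 - 23*r^2 - 36*r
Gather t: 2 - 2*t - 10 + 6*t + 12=4*t + 4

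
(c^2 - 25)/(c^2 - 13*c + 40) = (c + 5)/(c - 8)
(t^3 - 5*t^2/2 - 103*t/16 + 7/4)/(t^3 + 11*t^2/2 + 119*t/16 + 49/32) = 2*(4*t^2 - 17*t + 4)/(8*t^2 + 30*t + 7)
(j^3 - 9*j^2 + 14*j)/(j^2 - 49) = j*(j - 2)/(j + 7)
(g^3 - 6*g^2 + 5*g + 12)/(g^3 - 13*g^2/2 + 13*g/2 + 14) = 2*(g - 3)/(2*g - 7)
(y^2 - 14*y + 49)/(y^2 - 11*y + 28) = (y - 7)/(y - 4)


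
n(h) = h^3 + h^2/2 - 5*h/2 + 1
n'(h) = 3*h^2 + h - 5/2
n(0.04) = 0.90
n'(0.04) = -2.46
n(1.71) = 3.19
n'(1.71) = 7.98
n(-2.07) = -0.55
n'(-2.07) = 8.28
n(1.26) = 0.64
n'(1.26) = 3.52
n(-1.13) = 3.02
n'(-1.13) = 0.20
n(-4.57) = -72.58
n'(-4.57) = 55.58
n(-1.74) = 1.60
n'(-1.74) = 4.84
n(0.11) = 0.73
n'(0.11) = -2.35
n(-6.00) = -182.00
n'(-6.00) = 99.50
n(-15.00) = -3224.00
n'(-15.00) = 657.50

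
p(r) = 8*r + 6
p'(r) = 8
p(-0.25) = 4.00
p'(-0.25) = 8.00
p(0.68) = 11.44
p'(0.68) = 8.00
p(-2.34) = -12.72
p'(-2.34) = 8.00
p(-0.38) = 2.96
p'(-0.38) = 8.00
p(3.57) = 34.56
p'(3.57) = 8.00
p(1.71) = 19.68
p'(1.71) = 8.00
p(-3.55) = -22.40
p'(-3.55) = 8.00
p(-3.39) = -21.12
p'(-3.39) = 8.00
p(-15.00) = -114.00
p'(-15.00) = 8.00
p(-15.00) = -114.00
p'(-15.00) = 8.00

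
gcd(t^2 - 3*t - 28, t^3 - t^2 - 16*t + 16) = t + 4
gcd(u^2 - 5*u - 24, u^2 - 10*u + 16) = u - 8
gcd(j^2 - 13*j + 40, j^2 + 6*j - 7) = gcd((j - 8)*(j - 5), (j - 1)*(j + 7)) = 1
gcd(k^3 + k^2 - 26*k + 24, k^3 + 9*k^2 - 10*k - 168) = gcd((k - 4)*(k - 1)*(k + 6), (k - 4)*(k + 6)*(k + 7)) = k^2 + 2*k - 24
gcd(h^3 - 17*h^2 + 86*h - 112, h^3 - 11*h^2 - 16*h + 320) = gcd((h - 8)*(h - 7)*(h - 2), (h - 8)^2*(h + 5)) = h - 8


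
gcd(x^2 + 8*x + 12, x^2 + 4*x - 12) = x + 6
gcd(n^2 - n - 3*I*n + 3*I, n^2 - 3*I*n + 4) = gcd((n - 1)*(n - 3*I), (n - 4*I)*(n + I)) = 1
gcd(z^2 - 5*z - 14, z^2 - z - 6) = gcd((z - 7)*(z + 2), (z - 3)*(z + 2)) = z + 2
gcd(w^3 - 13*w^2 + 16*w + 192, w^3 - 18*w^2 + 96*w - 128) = w^2 - 16*w + 64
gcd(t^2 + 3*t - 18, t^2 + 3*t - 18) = t^2 + 3*t - 18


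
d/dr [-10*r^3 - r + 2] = -30*r^2 - 1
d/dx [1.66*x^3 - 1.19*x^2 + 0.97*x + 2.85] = 4.98*x^2 - 2.38*x + 0.97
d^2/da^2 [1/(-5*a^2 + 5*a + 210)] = 2*(-a^2 + a + (2*a - 1)^2 + 42)/(5*(-a^2 + a + 42)^3)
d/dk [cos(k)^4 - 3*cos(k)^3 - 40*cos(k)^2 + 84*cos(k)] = (-4*cos(k)^3 + 9*cos(k)^2 + 80*cos(k) - 84)*sin(k)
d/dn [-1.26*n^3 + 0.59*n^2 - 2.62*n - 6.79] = -3.78*n^2 + 1.18*n - 2.62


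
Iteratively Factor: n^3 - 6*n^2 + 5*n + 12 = (n + 1)*(n^2 - 7*n + 12) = (n - 3)*(n + 1)*(n - 4)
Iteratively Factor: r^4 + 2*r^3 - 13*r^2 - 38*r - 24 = (r + 2)*(r^3 - 13*r - 12) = (r - 4)*(r + 2)*(r^2 + 4*r + 3) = (r - 4)*(r + 1)*(r + 2)*(r + 3)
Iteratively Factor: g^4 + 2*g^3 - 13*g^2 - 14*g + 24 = (g - 1)*(g^3 + 3*g^2 - 10*g - 24) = (g - 1)*(g + 2)*(g^2 + g - 12) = (g - 3)*(g - 1)*(g + 2)*(g + 4)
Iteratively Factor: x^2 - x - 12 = (x + 3)*(x - 4)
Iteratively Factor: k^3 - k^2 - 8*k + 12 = (k - 2)*(k^2 + k - 6) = (k - 2)^2*(k + 3)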